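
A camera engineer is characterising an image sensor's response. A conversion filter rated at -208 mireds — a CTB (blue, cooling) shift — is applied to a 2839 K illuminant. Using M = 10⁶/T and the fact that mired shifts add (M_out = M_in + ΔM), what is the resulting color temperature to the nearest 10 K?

M_in = 10⁶/2839 = 352.24 mireds.
M_out = 352.24 + (-208) = 144.24 mireds.
T_out = 10⁶/144.24 = 6933.0 K → 6930 K.

6930 K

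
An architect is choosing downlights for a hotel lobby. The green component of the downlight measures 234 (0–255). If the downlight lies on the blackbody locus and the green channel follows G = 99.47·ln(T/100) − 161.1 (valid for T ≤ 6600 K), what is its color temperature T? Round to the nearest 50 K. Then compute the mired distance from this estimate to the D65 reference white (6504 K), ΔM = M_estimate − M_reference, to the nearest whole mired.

ln t = (234 + 161.1) / 99.47 = 3.9721.
t = e^3.9721 = 53.093.
T = 100·t = 5309 K → 5300 K to the nearest 50 K.
M_estimate = 10⁶/5300 = 188.68; M_reference = 10⁶/6504 = 153.75.
ΔM = 188.68 − 153.75 = 34.93 → +35 mireds.

+35 mireds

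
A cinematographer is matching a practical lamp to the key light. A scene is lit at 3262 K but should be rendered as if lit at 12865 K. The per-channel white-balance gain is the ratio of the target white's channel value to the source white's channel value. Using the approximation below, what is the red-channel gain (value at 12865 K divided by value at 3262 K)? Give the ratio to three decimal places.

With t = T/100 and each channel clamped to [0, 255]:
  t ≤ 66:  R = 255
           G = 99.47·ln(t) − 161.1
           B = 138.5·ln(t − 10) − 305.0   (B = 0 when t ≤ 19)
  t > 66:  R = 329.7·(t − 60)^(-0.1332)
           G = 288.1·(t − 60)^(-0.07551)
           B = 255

0.736

At 3262 K (t = 32.62):
  R = 255 by definition for t ≤ 66.
At 12865 K (t = 128.65):
  R = 329.7·(128.65 − 60)^(-0.1332) = 329.7·68.65^(-0.1332) = 329.7·0.56932 = 187.706.
Gain = 187.706 / 255.000 = 0.7361 → 0.736.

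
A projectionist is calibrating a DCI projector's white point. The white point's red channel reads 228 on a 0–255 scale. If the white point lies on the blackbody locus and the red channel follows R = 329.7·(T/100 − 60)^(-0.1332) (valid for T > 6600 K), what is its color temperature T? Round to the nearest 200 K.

7600 K

(t − 60)^(-0.1332) = 228/329.7 = 0.69154.
t − 60 = 0.69154^(1/-0.1332) = 0.69154^(-7.508) = 15.943, so t = 75.943.
T = 100·t = 7594 K → 7600 K to the nearest 200 K.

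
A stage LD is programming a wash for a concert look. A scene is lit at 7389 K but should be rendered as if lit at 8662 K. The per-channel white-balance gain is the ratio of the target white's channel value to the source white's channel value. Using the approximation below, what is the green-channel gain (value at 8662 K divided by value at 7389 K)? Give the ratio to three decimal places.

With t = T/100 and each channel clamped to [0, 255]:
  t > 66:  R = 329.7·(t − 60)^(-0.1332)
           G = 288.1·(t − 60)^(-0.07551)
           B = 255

At 7389 K (t = 73.89):
  G = 288.1·(73.89 − 60)^(-0.07551) = 288.1·13.89^(-0.07551) = 288.1·0.81981 = 236.188.
At 8662 K (t = 86.62):
  G = 288.1·(86.62 − 60)^(-0.07551) = 288.1·26.62^(-0.07551) = 288.1·0.78052 = 224.867.
Gain = 224.867 / 236.188 = 0.9521 → 0.952.

0.952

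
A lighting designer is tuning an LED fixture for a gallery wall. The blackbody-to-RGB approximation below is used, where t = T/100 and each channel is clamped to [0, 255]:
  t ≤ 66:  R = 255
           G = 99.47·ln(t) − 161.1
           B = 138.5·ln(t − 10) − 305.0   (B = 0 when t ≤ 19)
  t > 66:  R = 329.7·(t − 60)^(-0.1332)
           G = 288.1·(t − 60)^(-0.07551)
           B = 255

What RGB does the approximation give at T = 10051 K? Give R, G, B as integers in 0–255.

t = 10051/100 = 100.51; the t > 66 branch applies.
R = 329.7·(100.51 − 60)^(-0.1332) = 329.7·40.51^(-0.1332) = 329.7·0.61076 = 201.369.
G = 288.1·(100.51 − 60)^(-0.07551) = 288.1·40.51^(-0.07551) = 288.1·0.75616 = 217.849.
B = 255 by definition for t > 66.
Rounded: (201, 218, 255).

R=201, G=218, B=255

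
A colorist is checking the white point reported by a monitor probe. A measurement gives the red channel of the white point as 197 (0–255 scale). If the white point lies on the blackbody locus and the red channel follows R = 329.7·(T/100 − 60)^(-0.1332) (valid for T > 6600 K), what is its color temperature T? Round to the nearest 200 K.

(t − 60)^(-0.1332) = 197/329.7 = 0.59751.
t − 60 = 0.59751^(1/-0.1332) = 0.59751^(-7.508) = 47.761, so t = 107.761.
T = 100·t = 10776 K → 10800 K to the nearest 200 K.

10800 K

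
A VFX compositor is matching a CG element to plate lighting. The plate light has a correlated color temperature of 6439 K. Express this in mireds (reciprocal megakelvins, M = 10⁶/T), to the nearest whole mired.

M = 10⁶ / 6439 = 155.304 → 155 mireds.

155 mireds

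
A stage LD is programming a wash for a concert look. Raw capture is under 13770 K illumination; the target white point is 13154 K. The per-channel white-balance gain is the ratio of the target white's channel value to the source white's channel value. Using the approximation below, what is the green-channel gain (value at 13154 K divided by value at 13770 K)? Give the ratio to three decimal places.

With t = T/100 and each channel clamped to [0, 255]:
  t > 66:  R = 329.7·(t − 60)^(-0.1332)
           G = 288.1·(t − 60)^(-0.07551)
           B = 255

At 13770 K (t = 137.7):
  G = 288.1·(137.7 − 60)^(-0.07551) = 288.1·77.7^(-0.07551) = 288.1·0.71987 = 207.395.
At 13154 K (t = 131.54):
  G = 288.1·(131.54 − 60)^(-0.07551) = 288.1·71.54^(-0.07551) = 288.1·0.72437 = 208.692.
Gain = 208.692 / 207.395 = 1.0063 → 1.006.

1.006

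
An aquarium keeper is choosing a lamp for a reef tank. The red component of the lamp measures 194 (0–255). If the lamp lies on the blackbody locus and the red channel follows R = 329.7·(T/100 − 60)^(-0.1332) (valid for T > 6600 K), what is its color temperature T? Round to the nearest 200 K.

(t − 60)^(-0.1332) = 194/329.7 = 0.58841.
t − 60 = 0.58841^(1/-0.1332) = 0.58841^(-7.508) = 53.593, so t = 113.593.
T = 100·t = 11359 K → 11400 K to the nearest 200 K.

11400 K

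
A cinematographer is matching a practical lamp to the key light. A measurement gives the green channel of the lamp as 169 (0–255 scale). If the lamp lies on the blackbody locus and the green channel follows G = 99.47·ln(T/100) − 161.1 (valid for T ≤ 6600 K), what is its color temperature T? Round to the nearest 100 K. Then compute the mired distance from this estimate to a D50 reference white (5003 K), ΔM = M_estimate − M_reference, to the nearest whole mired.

ln t = (169 + 161.1) / 99.47 = 3.3186.
t = e^3.3186 = 27.621.
T = 100·t = 2762 K → 2800 K to the nearest 100 K.
M_estimate = 10⁶/2800 = 357.14; M_reference = 10⁶/5003 = 199.88.
ΔM = 357.14 − 199.88 = 157.26 → +157 mireds.

+157 mireds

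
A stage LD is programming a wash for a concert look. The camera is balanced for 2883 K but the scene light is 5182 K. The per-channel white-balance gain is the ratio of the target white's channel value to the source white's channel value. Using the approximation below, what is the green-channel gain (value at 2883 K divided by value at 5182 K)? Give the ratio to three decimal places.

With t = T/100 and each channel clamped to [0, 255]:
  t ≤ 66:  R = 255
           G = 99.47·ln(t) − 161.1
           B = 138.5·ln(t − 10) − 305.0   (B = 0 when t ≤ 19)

0.748

At 5182 K (t = 51.82):
  G = 99.47·ln 51.82 − 161.1 = 99.47·3.9478 − 161.1 = 231.585.
At 2883 K (t = 28.83):
  G = 99.47·ln 28.83 − 161.1 = 99.47·3.3614 − 161.1 = 173.260.
Gain = 173.260 / 231.585 = 0.7481 → 0.748.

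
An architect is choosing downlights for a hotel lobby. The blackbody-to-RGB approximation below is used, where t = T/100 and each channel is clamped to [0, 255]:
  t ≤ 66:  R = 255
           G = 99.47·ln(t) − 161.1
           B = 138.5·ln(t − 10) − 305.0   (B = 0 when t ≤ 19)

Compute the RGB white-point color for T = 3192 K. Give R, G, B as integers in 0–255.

R=255, G=183, B=123

t = 3192/100 = 31.92; the t ≤ 66 branch applies.
R = 255 by definition for t ≤ 66.
G = 99.47·ln 31.92 − 161.1 = 99.47·3.4632 − 161.1 = 183.388.
B = 138.5·ln(31.92 − 10) − 305.0 = 138.5·ln 21.92 − 305.0 = 138.5·3.0874 − 305.0 = 122.605.
Rounded: (255, 183, 123).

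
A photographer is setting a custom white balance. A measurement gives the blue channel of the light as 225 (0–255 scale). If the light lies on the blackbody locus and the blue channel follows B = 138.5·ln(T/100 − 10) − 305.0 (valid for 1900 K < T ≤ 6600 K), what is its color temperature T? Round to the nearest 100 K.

ln(t − 10) = (225 + 305.0) / 138.5 = 3.8267.
t − 10 = e^3.8267 = 45.911, so t = 55.911.
T = 100·t = 5591 K → 5600 K to the nearest 100 K.

5600 K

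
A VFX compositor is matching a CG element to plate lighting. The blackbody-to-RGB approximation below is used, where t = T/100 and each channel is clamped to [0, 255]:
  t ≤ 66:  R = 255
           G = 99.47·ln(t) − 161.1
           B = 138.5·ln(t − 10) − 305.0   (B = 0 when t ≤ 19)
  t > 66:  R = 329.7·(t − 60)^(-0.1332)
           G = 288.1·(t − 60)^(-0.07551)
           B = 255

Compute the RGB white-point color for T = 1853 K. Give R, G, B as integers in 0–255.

t = 1853/100 = 18.53; the t ≤ 66 branch applies.
R = 255 by definition for t ≤ 66.
G = 99.47·ln 18.53 − 161.1 = 99.47·2.9194 − 161.1 = 129.292.
t = 18.53 ≤ 19, so B = 0.
Rounded: (255, 129, 0).

R=255, G=129, B=0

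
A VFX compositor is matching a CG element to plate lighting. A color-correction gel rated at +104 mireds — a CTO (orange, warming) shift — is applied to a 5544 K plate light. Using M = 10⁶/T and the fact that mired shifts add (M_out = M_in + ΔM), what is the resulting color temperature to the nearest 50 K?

M_in = 10⁶/5544 = 180.38 mireds.
M_out = 180.38 + (+104) = 284.38 mireds.
T_out = 10⁶/284.38 = 3516.5 K → 3500 K.

3500 K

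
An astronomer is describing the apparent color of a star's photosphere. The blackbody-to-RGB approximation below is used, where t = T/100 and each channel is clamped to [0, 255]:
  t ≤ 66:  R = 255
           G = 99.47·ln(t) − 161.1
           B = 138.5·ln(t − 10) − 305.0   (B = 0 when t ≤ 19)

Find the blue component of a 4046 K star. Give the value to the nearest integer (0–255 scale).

168

t = 4046/100 = 40.46; the t ≤ 66 branch applies.
B = 138.5·ln(40.46 − 10) − 305.0 = 138.5·ln 30.46 − 305.0 = 138.5·3.4164 − 305.0 = 168.173.
Rounded: 168.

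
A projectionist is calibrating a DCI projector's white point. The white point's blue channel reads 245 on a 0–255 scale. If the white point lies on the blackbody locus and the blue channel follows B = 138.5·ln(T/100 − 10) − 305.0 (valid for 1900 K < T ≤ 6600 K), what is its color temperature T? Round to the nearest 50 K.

6300 K

ln(t − 10) = (245 + 305.0) / 138.5 = 3.9711.
t − 10 = e^3.9711 = 53.044, so t = 63.044.
T = 100·t = 6304 K → 6300 K to the nearest 50 K.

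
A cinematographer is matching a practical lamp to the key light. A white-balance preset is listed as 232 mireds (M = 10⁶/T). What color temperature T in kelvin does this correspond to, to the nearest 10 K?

4310 K

T = 10⁶ / 232 = 4310.34 K → 4310 K.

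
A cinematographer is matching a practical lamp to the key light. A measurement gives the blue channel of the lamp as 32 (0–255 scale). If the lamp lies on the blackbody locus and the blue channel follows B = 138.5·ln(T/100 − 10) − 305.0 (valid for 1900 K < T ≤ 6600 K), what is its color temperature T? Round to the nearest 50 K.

ln(t − 10) = (32 + 305.0) / 138.5 = 2.4332.
t − 10 = e^2.4332 = 11.395, so t = 21.395.
T = 100·t = 2140 K → 2150 K to the nearest 50 K.

2150 K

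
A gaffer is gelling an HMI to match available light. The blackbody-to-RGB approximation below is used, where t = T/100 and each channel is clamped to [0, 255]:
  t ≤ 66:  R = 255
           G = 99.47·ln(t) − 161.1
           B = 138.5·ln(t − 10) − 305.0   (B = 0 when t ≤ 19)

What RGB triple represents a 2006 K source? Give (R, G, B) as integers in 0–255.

t = 2006/100 = 20.06; the t ≤ 66 branch applies.
R = 255 by definition for t ≤ 66.
G = 99.47·ln 20.06 − 161.1 = 99.47·2.9987 − 161.1 = 137.183.
B = 138.5·ln(20.06 − 10) − 305.0 = 138.5·ln 10.06 − 305.0 = 138.5·2.3086 − 305.0 = 14.737.
Rounded: (255, 137, 15).

(255, 137, 15)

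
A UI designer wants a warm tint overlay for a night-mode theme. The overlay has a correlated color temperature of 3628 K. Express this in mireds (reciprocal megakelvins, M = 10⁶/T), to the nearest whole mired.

M = 10⁶ / 3628 = 275.634 → 276 mireds.

276 mireds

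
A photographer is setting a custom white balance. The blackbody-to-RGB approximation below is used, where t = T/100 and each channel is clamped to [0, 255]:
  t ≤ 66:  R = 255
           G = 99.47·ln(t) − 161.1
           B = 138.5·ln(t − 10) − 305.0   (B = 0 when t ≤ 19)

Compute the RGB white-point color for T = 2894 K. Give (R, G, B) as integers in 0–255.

t = 2894/100 = 28.94; the t ≤ 66 branch applies.
R = 255 by definition for t ≤ 66.
G = 99.47·ln 28.94 − 161.1 = 99.47·3.3652 − 161.1 = 173.639.
B = 138.5·ln(28.94 − 10) − 305.0 = 138.5·ln 18.94 − 305.0 = 138.5·2.9413 − 305.0 = 102.367.
Rounded: (255, 174, 102).

(255, 174, 102)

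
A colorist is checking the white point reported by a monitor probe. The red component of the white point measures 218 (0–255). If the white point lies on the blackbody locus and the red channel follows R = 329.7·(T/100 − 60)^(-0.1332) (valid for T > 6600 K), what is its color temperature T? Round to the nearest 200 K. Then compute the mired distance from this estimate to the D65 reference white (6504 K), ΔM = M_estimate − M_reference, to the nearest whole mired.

-32 mireds

(t − 60)^(-0.1332) = 218/329.7 = 0.66121.
t − 60 = 0.66121^(1/-0.1332) = 0.66121^(-7.508) = 22.326, so t = 82.326.
T = 100·t = 8233 K → 8200 K to the nearest 200 K.
M_estimate = 10⁶/8200 = 121.95; M_reference = 10⁶/6504 = 153.75.
ΔM = 121.95 − 153.75 = -31.80 → -32 mireds.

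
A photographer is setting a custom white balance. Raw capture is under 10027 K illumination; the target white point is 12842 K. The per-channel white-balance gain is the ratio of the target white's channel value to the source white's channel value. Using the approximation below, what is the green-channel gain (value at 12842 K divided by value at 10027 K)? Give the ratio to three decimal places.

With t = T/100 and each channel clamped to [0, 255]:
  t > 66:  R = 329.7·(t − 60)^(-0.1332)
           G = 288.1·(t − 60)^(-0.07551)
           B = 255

0.961

At 10027 K (t = 100.27):
  G = 288.1·(100.27 − 60)^(-0.07551) = 288.1·40.27^(-0.07551) = 288.1·0.75650 = 217.947.
At 12842 K (t = 128.42):
  G = 288.1·(128.42 − 60)^(-0.07551) = 288.1·68.42^(-0.07551) = 288.1·0.72682 = 209.396.
Gain = 209.396 / 217.947 = 0.9608 → 0.961.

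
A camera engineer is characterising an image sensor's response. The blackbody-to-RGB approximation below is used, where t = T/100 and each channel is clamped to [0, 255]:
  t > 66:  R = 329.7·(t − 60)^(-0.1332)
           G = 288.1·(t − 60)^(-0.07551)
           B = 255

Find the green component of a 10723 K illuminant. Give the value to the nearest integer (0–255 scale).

t = 10723/100 = 107.23; the t > 66 branch applies.
G = 288.1·(107.23 − 60)^(-0.07551) = 288.1·47.23^(-0.07551) = 288.1·0.74745 = 215.339.
Rounded: 215.

215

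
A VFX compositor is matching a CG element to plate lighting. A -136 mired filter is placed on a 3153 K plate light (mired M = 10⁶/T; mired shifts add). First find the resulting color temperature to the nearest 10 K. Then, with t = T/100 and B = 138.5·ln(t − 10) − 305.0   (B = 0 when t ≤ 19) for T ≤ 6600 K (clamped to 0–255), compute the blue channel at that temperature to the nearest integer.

M_in = 10⁶/3153 = 317.16; M_out = 317.16 + (-136) = 181.16.
T_out = 10⁶/181.16 = 5520.0 K → 5520 K; t = 55.2.
B = 138.5·ln(55.2 − 10) − 305.0 = 138.5·ln 45.2 − 305.0 = 138.5·3.8111 − 305.0 = 222.837.
Rounded: 223.

223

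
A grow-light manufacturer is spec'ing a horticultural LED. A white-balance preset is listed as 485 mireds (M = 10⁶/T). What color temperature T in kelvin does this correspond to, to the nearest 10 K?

2060 K

T = 10⁶ / 485 = 2061.86 K → 2060 K.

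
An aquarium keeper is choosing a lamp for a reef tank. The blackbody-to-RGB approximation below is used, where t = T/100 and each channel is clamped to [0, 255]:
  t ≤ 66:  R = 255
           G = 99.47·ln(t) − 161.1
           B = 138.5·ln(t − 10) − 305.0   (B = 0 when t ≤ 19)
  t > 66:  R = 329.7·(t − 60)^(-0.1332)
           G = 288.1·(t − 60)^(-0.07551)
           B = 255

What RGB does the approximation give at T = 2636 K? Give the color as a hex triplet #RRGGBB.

#FFA452

t = 2636/100 = 26.36; the t ≤ 66 branch applies.
R = 255 by definition for t ≤ 66.
G = 99.47·ln 26.36 − 161.1 = 99.47·3.2718 − 161.1 = 164.351.
B = 138.5·ln(26.36 − 10) − 305.0 = 138.5·ln 16.36 − 305.0 = 138.5·2.7948 − 305.0 = 82.085.
Rounded: (255, 164, 82).
In hex: #FFA452.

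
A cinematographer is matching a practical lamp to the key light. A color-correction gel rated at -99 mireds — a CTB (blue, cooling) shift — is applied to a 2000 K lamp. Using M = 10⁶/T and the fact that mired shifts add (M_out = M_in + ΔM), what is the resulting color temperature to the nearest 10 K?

2490 K

M_in = 10⁶/2000 = 500.00 mireds.
M_out = 500.00 + (-99) = 401.00 mireds.
T_out = 10⁶/401.00 = 2493.8 K → 2490 K.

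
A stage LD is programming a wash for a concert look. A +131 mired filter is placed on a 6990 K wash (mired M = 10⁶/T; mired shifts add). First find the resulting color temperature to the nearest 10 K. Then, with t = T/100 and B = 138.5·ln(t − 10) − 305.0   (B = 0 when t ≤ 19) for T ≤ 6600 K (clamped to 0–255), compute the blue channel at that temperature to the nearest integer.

M_in = 10⁶/6990 = 143.06; M_out = 143.06 + (+131) = 274.06.
T_out = 10⁶/274.06 = 3648.8 K → 3650 K; t = 36.5.
B = 138.5·ln(36.5 − 10) − 305.0 = 138.5·ln 26.5 − 305.0 = 138.5·3.2771 − 305.0 = 148.885.
Rounded: 149.

149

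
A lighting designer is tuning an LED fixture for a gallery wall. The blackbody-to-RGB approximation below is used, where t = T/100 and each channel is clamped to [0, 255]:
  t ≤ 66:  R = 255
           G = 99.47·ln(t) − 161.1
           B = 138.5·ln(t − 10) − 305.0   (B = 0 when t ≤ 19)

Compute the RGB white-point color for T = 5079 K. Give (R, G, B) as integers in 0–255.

(255, 230, 209)

t = 5079/100 = 50.79; the t ≤ 66 branch applies.
R = 255 by definition for t ≤ 66.
G = 99.47·ln 50.79 − 161.1 = 99.47·3.9277 − 161.1 = 229.588.
B = 138.5·ln(50.79 − 10) − 305.0 = 138.5·ln 40.79 − 305.0 = 138.5·3.7084 − 305.0 = 208.619.
Rounded: (255, 230, 209).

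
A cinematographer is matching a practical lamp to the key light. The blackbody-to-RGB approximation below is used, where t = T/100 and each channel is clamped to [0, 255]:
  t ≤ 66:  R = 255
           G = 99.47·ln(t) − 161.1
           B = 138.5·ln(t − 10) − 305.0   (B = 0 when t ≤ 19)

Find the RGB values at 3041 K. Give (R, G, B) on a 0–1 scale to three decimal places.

(1.000, 0.700, 0.442)

t = 3041/100 = 30.41; the t ≤ 66 branch applies.
R = 255 by definition for t ≤ 66.
G = 99.47·ln 30.41 − 161.1 = 99.47·3.4148 − 161.1 = 178.567.
B = 138.5·ln(30.41 − 10) − 305.0 = 138.5·ln 20.41 − 305.0 = 138.5·3.0160 − 305.0 = 112.719.
Dividing each by 255: (1.0000, 0.7003, 0.4420) → (1.000, 0.700, 0.442).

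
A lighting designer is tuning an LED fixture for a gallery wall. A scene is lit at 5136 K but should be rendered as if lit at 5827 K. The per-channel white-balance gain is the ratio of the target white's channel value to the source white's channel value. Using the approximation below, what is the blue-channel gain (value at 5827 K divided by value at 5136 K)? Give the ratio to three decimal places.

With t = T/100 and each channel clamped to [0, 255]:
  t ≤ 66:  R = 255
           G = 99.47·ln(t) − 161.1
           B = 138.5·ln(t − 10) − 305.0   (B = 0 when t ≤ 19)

1.102

At 5136 K (t = 51.36):
  B = 138.5·ln(51.36 − 10) − 305.0 = 138.5·ln 41.36 − 305.0 = 138.5·3.7223 − 305.0 = 210.541.
At 5827 K (t = 58.27):
  B = 138.5·ln(58.27 − 10) − 305.0 = 138.5·ln 48.27 − 305.0 = 138.5·3.8768 − 305.0 = 231.938.
Gain = 231.938 / 210.541 = 1.1016 → 1.102.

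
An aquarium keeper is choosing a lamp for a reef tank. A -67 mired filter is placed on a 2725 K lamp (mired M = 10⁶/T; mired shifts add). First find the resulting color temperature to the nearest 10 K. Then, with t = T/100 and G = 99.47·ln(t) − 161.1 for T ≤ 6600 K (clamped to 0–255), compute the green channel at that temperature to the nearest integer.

M_in = 10⁶/2725 = 366.97; M_out = 366.97 + (-67) = 299.97.
T_out = 10⁶/299.97 = 3333.6 K → 3330 K; t = 33.3.
G = 99.47·ln 33.3 − 161.1 = 99.47·3.5056 − 161.1 = 187.598.
Rounded: 188.

188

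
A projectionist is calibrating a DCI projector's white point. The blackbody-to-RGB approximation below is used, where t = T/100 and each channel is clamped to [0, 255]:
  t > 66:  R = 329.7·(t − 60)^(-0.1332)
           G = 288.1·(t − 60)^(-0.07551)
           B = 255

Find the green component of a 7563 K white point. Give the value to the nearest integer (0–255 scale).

234

t = 7563/100 = 75.63; the t > 66 branch applies.
G = 288.1·(75.63 − 60)^(-0.07551) = 288.1·15.63^(-0.07551) = 288.1·0.81254 = 234.092.
Rounded: 234.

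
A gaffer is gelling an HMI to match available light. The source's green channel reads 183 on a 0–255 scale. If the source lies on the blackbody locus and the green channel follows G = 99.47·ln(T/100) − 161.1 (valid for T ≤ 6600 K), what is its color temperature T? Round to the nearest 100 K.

3200 K

ln t = (183 + 161.1) / 99.47 = 3.4593.
t = e^3.4593 = 31.796.
T = 100·t = 3180 K → 3200 K to the nearest 100 K.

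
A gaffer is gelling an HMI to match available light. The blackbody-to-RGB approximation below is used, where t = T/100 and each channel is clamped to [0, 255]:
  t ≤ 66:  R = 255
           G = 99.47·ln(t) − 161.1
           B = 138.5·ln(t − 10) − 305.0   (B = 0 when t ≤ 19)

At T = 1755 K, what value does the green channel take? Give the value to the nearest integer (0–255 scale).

t = 1755/100 = 17.55; the t ≤ 66 branch applies.
G = 99.47·ln 17.55 − 161.1 = 99.47·2.8651 − 161.1 = 123.887.
Rounded: 124.

124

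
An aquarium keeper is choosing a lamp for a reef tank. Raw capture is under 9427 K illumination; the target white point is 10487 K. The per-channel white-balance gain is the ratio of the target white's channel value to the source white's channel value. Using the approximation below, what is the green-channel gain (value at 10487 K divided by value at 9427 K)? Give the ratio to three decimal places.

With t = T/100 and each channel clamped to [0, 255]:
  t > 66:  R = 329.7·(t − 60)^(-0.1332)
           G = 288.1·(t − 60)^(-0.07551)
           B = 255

0.980

At 9427 K (t = 94.27):
  G = 288.1·(94.27 − 60)^(-0.07551) = 288.1·34.27^(-0.07551) = 288.1·0.76577 = 220.618.
At 10487 K (t = 104.87):
  G = 288.1·(104.87 − 60)^(-0.07551) = 288.1·44.87^(-0.07551) = 288.1·0.75034 = 216.174.
Gain = 216.174 / 220.618 = 0.9799 → 0.980.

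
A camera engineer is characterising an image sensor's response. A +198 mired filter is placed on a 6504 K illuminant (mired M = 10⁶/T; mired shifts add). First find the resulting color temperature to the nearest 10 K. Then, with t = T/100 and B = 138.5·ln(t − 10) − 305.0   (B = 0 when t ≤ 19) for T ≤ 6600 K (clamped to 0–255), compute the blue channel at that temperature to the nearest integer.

98

M_in = 10⁶/6504 = 153.75; M_out = 153.75 + (+198) = 351.75.
T_out = 10⁶/351.75 = 2842.9 K → 2840 K; t = 28.4.
B = 138.5·ln(28.4 − 10) − 305.0 = 138.5·ln 18.4 − 305.0 = 138.5·2.9124 − 305.0 = 98.361.
Rounded: 98.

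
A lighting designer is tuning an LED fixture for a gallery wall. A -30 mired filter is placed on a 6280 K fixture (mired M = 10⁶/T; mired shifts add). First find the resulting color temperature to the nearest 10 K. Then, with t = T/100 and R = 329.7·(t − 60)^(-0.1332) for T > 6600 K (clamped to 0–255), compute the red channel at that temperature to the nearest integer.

225

M_in = 10⁶/6280 = 159.24; M_out = 159.24 + (-30) = 129.24.
T_out = 10⁶/129.24 = 7737.8 K → 7740 K; t = 77.4.
R = 329.7·(77.4 − 60)^(-0.1332) = 329.7·17.4^(-0.1332) = 329.7·0.68353 = 225.360.
Rounded: 225.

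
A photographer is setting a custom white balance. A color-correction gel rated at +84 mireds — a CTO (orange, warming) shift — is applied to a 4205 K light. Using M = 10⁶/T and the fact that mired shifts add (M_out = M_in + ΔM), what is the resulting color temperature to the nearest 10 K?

M_in = 10⁶/4205 = 237.81 mireds.
M_out = 237.81 + (+84) = 321.81 mireds.
T_out = 10⁶/321.81 = 3107.4 K → 3110 K.

3110 K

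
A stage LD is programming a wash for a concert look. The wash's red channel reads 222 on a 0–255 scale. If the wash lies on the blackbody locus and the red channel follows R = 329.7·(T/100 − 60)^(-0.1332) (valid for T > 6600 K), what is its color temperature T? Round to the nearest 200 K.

8000 K

(t − 60)^(-0.1332) = 222/329.7 = 0.67334.
t − 60 = 0.67334^(1/-0.1332) = 0.67334^(-7.508) = 19.478, so t = 79.478.
T = 100·t = 7948 K → 8000 K to the nearest 200 K.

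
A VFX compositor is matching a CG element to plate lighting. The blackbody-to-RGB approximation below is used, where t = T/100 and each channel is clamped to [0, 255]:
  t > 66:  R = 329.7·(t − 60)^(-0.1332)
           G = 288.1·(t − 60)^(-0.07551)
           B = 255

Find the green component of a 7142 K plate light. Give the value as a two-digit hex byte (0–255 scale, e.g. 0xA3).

0xF0

t = 7142/100 = 71.42; the t > 66 branch applies.
G = 288.1·(71.42 − 60)^(-0.07551) = 288.1·11.42^(-0.07551) = 288.1·0.83202 = 239.706.
Rounded: 240; in hex, 0xF0.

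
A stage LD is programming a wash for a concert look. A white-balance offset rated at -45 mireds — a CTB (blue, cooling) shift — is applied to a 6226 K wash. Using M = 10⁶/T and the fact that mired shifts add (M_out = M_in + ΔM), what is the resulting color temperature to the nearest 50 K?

M_in = 10⁶/6226 = 160.62 mireds.
M_out = 160.62 + (-45) = 115.62 mireds.
T_out = 10⁶/115.62 = 8649.3 K → 8650 K.

8650 K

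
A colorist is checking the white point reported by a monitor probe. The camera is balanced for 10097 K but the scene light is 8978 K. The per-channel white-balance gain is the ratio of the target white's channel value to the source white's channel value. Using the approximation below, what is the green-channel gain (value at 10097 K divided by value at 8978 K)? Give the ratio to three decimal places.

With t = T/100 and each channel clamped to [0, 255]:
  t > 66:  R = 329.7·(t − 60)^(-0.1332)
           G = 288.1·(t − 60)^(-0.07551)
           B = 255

0.976

At 8978 K (t = 89.78):
  G = 288.1·(89.78 − 60)^(-0.07551) = 288.1·29.78^(-0.07551) = 288.1·0.77393 = 222.970.
At 10097 K (t = 100.97):
  G = 288.1·(100.97 − 60)^(-0.07551) = 288.1·40.97^(-0.07551) = 288.1·0.75551 = 217.664.
Gain = 217.664 / 222.970 = 0.9762 → 0.976.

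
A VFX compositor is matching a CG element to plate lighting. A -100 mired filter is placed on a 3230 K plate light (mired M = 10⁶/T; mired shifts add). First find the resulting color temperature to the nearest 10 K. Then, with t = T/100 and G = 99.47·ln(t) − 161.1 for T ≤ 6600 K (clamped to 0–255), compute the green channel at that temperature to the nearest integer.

223

M_in = 10⁶/3230 = 309.60; M_out = 309.60 + (-100) = 209.60.
T_out = 10⁶/209.60 = 4771.0 K → 4770 K; t = 47.7.
G = 99.47·ln 47.7 − 161.1 = 99.47·3.8649 − 161.1 = 223.345.
Rounded: 223.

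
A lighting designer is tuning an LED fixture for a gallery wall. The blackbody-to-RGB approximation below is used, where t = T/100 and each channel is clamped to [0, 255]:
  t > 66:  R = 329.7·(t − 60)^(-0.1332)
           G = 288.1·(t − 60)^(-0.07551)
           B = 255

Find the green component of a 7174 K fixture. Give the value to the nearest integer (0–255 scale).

t = 7174/100 = 71.74; the t > 66 branch applies.
G = 288.1·(71.74 − 60)^(-0.07551) = 288.1·11.74^(-0.07551) = 288.1·0.83029 = 239.206.
Rounded: 239.

239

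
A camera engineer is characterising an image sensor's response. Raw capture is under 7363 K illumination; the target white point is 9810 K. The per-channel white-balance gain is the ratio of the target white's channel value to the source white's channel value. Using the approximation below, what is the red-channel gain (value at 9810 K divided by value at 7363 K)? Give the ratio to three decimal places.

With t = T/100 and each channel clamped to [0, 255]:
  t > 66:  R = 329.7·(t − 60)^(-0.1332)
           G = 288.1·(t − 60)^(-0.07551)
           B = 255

At 7363 K (t = 73.63):
  R = 329.7·(73.63 − 60)^(-0.1332) = 329.7·13.63^(-0.1332) = 329.7·0.70613 = 232.811.
At 9810 K (t = 98.1):
  R = 329.7·(98.1 − 60)^(-0.1332) = 329.7·38.1^(-0.1332) = 329.7·0.61577 = 203.020.
Gain = 203.020 / 232.811 = 0.8720 → 0.872.

0.872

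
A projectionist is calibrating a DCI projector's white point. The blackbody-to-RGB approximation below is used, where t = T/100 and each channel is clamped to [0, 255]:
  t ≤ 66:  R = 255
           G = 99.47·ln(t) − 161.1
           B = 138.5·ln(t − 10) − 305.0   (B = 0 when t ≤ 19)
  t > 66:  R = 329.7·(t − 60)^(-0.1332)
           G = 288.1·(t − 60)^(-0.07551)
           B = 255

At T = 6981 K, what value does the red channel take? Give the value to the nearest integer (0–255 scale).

t = 6981/100 = 69.81; the t > 66 branch applies.
R = 329.7·(69.81 − 60)^(-0.1332) = 329.7·9.81^(-0.1332) = 329.7·0.73775 = 243.236.
Rounded: 243.

243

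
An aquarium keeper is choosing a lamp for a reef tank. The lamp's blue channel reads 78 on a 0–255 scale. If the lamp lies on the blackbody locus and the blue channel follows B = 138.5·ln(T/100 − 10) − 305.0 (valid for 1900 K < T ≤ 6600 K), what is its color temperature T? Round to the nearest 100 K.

2600 K

ln(t − 10) = (78 + 305.0) / 138.5 = 2.7653.
t − 10 = e^2.7653 = 15.884, so t = 25.884.
T = 100·t = 2588 K → 2600 K to the nearest 100 K.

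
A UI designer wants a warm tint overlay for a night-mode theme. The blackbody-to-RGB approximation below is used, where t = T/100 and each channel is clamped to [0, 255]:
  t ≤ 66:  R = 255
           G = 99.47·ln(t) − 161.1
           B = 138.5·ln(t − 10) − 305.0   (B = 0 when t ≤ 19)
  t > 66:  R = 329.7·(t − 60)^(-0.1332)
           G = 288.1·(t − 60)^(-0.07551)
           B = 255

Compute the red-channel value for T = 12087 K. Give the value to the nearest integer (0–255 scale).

t = 12087/100 = 120.87; the t > 66 branch applies.
R = 329.7·(120.87 − 60)^(-0.1332) = 329.7·60.87^(-0.1332) = 329.7·0.57852 = 190.738.
Rounded: 191.

191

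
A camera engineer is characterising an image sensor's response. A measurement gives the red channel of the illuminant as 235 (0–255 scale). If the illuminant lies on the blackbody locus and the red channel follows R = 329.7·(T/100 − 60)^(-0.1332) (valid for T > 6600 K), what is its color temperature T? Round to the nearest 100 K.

7300 K

(t − 60)^(-0.1332) = 235/329.7 = 0.71277.
t − 60 = 0.71277^(1/-0.1332) = 0.71277^(-7.508) = 12.705, so t = 72.705.
T = 100·t = 7271 K → 7300 K to the nearest 100 K.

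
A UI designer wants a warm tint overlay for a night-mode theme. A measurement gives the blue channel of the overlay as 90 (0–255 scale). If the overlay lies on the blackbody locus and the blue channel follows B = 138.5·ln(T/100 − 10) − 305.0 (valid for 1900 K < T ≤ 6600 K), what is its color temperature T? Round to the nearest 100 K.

ln(t − 10) = (90 + 305.0) / 138.5 = 2.8520.
t − 10 = e^2.8520 = 17.322, so t = 27.322.
T = 100·t = 2732 K → 2700 K to the nearest 100 K.

2700 K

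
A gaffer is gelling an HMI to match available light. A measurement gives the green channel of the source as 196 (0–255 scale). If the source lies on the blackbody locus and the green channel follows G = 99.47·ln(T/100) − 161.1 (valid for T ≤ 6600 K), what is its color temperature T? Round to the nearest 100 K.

3600 K

ln t = (196 + 161.1) / 99.47 = 3.5900.
t = e^3.5900 = 36.235.
T = 100·t = 3624 K → 3600 K to the nearest 100 K.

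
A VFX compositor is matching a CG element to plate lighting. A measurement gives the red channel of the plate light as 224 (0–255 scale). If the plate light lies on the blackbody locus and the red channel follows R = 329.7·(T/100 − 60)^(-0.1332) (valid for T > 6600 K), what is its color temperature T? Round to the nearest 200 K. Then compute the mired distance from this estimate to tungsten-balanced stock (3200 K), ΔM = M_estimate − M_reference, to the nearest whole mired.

-184 mireds

(t − 60)^(-0.1332) = 224/329.7 = 0.67941.
t − 60 = 0.67941^(1/-0.1332) = 0.67941^(-7.508) = 18.209, so t = 78.209.
T = 100·t = 7821 K → 7800 K to the nearest 200 K.
M_estimate = 10⁶/7800 = 128.21; M_reference = 10⁶/3200 = 312.50.
ΔM = 128.21 − 312.50 = -184.29 → -184 mireds.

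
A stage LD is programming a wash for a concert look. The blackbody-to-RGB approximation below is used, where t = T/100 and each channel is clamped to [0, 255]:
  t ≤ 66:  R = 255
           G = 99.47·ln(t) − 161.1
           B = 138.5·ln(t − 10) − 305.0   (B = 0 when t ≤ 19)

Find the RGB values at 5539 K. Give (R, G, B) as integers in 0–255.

t = 5539/100 = 55.39; the t ≤ 66 branch applies.
R = 255 by definition for t ≤ 66.
G = 99.47·ln 55.39 − 161.1 = 99.47·4.0144 − 161.1 = 238.212.
B = 138.5·ln(55.39 − 10) − 305.0 = 138.5·ln 45.39 − 305.0 = 138.5·3.8153 − 305.0 = 223.418.
Rounded: (255, 238, 223).

(255, 238, 223)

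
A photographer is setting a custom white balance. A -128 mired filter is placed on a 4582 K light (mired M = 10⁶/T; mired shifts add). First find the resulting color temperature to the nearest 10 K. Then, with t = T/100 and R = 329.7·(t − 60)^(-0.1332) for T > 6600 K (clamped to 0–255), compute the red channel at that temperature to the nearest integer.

195

M_in = 10⁶/4582 = 218.25; M_out = 218.25 + (-128) = 90.25.
T_out = 10⁶/90.25 = 11080.9 K → 11080 K; t = 110.8.
R = 329.7·(110.8 − 60)^(-0.1332) = 329.7·50.8^(-0.1332) = 329.7·0.59262 = 195.388.
Rounded: 195.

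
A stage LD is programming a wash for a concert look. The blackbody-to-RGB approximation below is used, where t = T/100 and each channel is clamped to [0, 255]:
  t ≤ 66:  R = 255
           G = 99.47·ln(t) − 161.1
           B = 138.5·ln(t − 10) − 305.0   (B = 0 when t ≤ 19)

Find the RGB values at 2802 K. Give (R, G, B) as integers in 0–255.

(255, 170, 95)

t = 2802/100 = 28.02; the t ≤ 66 branch applies.
R = 255 by definition for t ≤ 66.
G = 99.47·ln 28.02 − 161.1 = 99.47·3.3329 − 161.1 = 170.425.
B = 138.5·ln(28.02 − 10) − 305.0 = 138.5·ln 18.02 − 305.0 = 138.5·2.8915 − 305.0 = 95.470.
Rounded: (255, 170, 95).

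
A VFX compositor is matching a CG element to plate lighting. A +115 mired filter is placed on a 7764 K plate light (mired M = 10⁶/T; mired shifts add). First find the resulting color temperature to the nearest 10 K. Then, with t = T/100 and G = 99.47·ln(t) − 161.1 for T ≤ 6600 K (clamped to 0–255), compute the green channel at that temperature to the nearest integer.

208

M_in = 10⁶/7764 = 128.80; M_out = 128.80 + (+115) = 243.80.
T_out = 10⁶/243.80 = 4101.7 K → 4100 K; t = 41.
G = 99.47·ln 41 − 161.1 = 99.47·3.7136 − 161.1 = 208.289.
Rounded: 208.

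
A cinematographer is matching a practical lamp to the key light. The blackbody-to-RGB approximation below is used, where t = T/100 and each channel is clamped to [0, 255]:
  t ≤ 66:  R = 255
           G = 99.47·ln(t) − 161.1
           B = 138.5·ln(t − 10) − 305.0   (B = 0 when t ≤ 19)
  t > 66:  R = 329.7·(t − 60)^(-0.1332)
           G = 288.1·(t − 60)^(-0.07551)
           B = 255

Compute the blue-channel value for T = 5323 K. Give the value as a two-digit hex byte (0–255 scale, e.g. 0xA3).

0xD9

t = 5323/100 = 53.23; the t ≤ 66 branch applies.
B = 138.5·ln(53.23 − 10) − 305.0 = 138.5·ln 43.23 − 305.0 = 138.5·3.7665 − 305.0 = 216.665.
Rounded: 217; in hex, 0xD9.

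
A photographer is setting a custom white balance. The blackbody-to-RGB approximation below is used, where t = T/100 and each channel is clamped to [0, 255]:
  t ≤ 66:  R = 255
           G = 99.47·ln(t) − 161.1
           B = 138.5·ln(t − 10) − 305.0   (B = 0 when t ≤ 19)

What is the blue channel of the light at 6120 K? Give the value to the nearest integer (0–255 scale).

t = 6120/100 = 61.2; the t ≤ 66 branch applies.
B = 138.5·ln(61.2 − 10) − 305.0 = 138.5·ln 51.2 − 305.0 = 138.5·3.9357 − 305.0 = 240.100.
Rounded: 240.

240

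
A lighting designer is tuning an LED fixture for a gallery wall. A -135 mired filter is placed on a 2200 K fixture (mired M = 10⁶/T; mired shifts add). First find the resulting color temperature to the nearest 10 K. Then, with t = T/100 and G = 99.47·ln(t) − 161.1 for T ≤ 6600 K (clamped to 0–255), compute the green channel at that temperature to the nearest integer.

M_in = 10⁶/2200 = 454.55; M_out = 454.55 + (-135) = 319.55.
T_out = 10⁶/319.55 = 3129.4 K → 3130 K; t = 31.3.
G = 99.47·ln 31.3 − 161.1 = 99.47·3.4436 − 161.1 = 181.437.
Rounded: 181.

181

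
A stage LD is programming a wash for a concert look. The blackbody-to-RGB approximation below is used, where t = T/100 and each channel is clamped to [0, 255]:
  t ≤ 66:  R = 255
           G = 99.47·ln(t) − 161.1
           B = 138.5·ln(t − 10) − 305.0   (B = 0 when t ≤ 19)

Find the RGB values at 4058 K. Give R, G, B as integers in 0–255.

R=255, G=207, B=169

t = 4058/100 = 40.58; the t ≤ 66 branch applies.
R = 255 by definition for t ≤ 66.
G = 99.47·ln 40.58 − 161.1 = 99.47·3.7033 − 161.1 = 207.265.
B = 138.5·ln(40.58 − 10) − 305.0 = 138.5·ln 30.58 − 305.0 = 138.5·3.4203 − 305.0 = 168.718.
Rounded: (255, 207, 169).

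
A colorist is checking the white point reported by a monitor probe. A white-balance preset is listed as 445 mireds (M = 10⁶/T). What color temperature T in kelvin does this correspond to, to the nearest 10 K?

2250 K

T = 10⁶ / 445 = 2247.19 K → 2250 K.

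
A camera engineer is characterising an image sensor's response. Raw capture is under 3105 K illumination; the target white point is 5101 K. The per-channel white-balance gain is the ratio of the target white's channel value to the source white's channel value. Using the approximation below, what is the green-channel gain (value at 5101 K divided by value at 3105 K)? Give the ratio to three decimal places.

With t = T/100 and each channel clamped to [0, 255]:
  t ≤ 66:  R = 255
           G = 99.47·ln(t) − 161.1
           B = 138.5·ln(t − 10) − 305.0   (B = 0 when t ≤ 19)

At 3105 K (t = 31.05):
  G = 99.47·ln 31.05 − 161.1 = 99.47·3.4356 − 161.1 = 180.639.
At 5101 K (t = 51.01):
  G = 99.47·ln 51.01 − 161.1 = 99.47·3.9320 − 161.1 = 230.018.
Gain = 230.018 / 180.639 = 1.2734 → 1.273.

1.273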